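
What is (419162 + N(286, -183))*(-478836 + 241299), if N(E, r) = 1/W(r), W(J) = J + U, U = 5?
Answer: -17722833913395/178 ≈ -9.9566e+10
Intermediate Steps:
W(J) = 5 + J (W(J) = J + 5 = 5 + J)
N(E, r) = 1/(5 + r)
(419162 + N(286, -183))*(-478836 + 241299) = (419162 + 1/(5 - 183))*(-478836 + 241299) = (419162 + 1/(-178))*(-237537) = (419162 - 1/178)*(-237537) = (74610835/178)*(-237537) = -17722833913395/178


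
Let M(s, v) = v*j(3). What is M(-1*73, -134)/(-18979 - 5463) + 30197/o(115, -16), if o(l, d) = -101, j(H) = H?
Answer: -3653636/12221 ≈ -298.96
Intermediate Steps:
M(s, v) = 3*v (M(s, v) = v*3 = 3*v)
M(-1*73, -134)/(-18979 - 5463) + 30197/o(115, -16) = (3*(-134))/(-18979 - 5463) + 30197/(-101) = -402/(-24442) + 30197*(-1/101) = -402*(-1/24442) - 30197/101 = 201/12221 - 30197/101 = -3653636/12221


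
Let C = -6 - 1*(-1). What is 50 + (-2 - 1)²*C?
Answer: 5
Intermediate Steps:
C = -5 (C = -6 + 1 = -5)
50 + (-2 - 1)²*C = 50 + (-2 - 1)²*(-5) = 50 + (-3)²*(-5) = 50 + 9*(-5) = 50 - 45 = 5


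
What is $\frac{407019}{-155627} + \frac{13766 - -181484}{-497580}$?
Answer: $- \frac{23291068577}{7743688266} \approx -3.0077$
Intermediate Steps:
$\frac{407019}{-155627} + \frac{13766 - -181484}{-497580} = 407019 \left(- \frac{1}{155627}\right) + \left(13766 + 181484\right) \left(- \frac{1}{497580}\right) = - \frac{407019}{155627} + 195250 \left(- \frac{1}{497580}\right) = - \frac{407019}{155627} - \frac{19525}{49758} = - \frac{23291068577}{7743688266}$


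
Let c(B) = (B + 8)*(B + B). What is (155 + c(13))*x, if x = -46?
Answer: -32246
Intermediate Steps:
c(B) = 2*B*(8 + B) (c(B) = (8 + B)*(2*B) = 2*B*(8 + B))
(155 + c(13))*x = (155 + 2*13*(8 + 13))*(-46) = (155 + 2*13*21)*(-46) = (155 + 546)*(-46) = 701*(-46) = -32246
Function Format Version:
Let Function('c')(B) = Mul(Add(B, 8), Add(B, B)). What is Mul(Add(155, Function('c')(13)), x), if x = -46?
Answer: -32246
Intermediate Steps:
Function('c')(B) = Mul(2, B, Add(8, B)) (Function('c')(B) = Mul(Add(8, B), Mul(2, B)) = Mul(2, B, Add(8, B)))
Mul(Add(155, Function('c')(13)), x) = Mul(Add(155, Mul(2, 13, Add(8, 13))), -46) = Mul(Add(155, Mul(2, 13, 21)), -46) = Mul(Add(155, 546), -46) = Mul(701, -46) = -32246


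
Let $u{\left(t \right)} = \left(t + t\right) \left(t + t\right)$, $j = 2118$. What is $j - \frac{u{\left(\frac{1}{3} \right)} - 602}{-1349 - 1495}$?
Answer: $\frac{27103457}{12798} \approx 2117.8$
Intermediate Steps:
$u{\left(t \right)} = 4 t^{2}$ ($u{\left(t \right)} = 2 t 2 t = 4 t^{2}$)
$j - \frac{u{\left(\frac{1}{3} \right)} - 602}{-1349 - 1495} = 2118 - \frac{4 \left(\frac{1}{3}\right)^{2} - 602}{-1349 - 1495} = 2118 - \frac{\frac{4}{9} - 602}{-2844} = 2118 - \left(4 \cdot \frac{1}{9} - 602\right) \left(- \frac{1}{2844}\right) = 2118 - \left(\frac{4}{9} - 602\right) \left(- \frac{1}{2844}\right) = 2118 - \left(- \frac{5414}{9}\right) \left(- \frac{1}{2844}\right) = 2118 - \frac{2707}{12798} = \frac{27103457}{12798}$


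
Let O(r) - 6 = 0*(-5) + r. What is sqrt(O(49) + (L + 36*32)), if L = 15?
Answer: sqrt(1222) ≈ 34.957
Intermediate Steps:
O(r) = 6 + r (O(r) = 6 + (0*(-5) + r) = 6 + (0 + r) = 6 + r)
sqrt(O(49) + (L + 36*32)) = sqrt((6 + 49) + (15 + 36*32)) = sqrt(55 + (15 + 1152)) = sqrt(55 + 1167) = sqrt(1222)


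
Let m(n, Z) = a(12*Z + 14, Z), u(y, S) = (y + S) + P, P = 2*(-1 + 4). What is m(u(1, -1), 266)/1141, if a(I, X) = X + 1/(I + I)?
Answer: 1705593/7316092 ≈ 0.23313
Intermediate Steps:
P = 6 (P = 2*3 = 6)
a(I, X) = X + 1/(2*I)
u(y, S) = 6 + S + y (u(y, S) = (y + S) + 6 = (S + y) + 6 = 6 + S + y)
m(n, Z) = Z + 1/(2*(14 + 12*Z)) (m(n, Z) = Z + 1/(2*(12*Z + 14)) = Z + 1/(2*(14 + 12*Z)))
m(u(1, -1), 266)/1141 = (266 + 1/(2*(14 + 12*266)))/1141 = (266 + 1/(2*(14 + 3192)))*(1/1141) = (266 + (½)/3206)*(1/1141) = (266 + (½)*(1/3206))*(1/1141) = (266 + 1/6412)*(1/1141) = (1705593/6412)*(1/1141) = 1705593/7316092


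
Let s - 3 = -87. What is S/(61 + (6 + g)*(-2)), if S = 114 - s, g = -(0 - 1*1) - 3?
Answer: 198/53 ≈ 3.7358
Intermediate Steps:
s = -84 (s = 3 - 87 = -84)
g = -2 (g = -(0 - 1) - 3 = -1*(-1) - 3 = 1 - 3 = -2)
S = 198 (S = 114 - 1*(-84) = 114 + 84 = 198)
S/(61 + (6 + g)*(-2)) = 198/(61 + (6 - 2)*(-2)) = 198/(61 + 4*(-2)) = 198/(61 - 8) = 198/53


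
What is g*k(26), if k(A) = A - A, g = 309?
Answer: 0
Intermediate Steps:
k(A) = 0
g*k(26) = 309*0 = 0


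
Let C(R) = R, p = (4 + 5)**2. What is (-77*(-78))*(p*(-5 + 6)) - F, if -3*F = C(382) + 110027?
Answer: 523289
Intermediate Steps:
p = 81 (p = 9**2 = 81)
F = -36803 (F = -(382 + 110027)/3 = -1/3*110409 = -36803)
(-77*(-78))*(p*(-5 + 6)) - F = (-77*(-78))*(81*(-5 + 6)) - 1*(-36803) = 6006*(81*1) + 36803 = 6006*81 + 36803 = 486486 + 36803 = 523289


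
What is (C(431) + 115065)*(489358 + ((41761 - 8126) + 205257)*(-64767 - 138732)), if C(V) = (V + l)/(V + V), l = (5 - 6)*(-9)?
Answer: -2410915297685281250/431 ≈ -5.5938e+15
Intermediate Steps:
l = 9 (l = -1*(-9) = 9)
C(V) = (9 + V)/(2*V) (C(V) = (V + 9)/(V + V) = (9 + V)/((2*V)) = (9 + V)*(1/(2*V)) = (9 + V)/(2*V))
(C(431) + 115065)*(489358 + ((41761 - 8126) + 205257)*(-64767 - 138732)) = ((½)*(9 + 431)/431 + 115065)*(489358 + ((41761 - 8126) + 205257)*(-64767 - 138732)) = ((½)*(1/431)*440 + 115065)*(489358 + (33635 + 205257)*(-203499)) = (220/431 + 115065)*(489358 + 238892*(-203499)) = 49593235*(489358 - 48614283108)/431 = (49593235/431)*(-48613793750) = -2410915297685281250/431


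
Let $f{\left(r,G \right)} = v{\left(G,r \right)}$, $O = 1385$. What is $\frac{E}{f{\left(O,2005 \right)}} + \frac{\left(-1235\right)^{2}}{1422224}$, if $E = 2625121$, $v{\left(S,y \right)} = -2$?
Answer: $- \frac{1866753519327}{1422224} \approx -1.3126 \cdot 10^{6}$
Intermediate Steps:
$f{\left(r,G \right)} = -2$
$\frac{E}{f{\left(O,2005 \right)}} + \frac{\left(-1235\right)^{2}}{1422224} = \frac{2625121}{-2} + \frac{\left(-1235\right)^{2}}{1422224} = 2625121 \left(- \frac{1}{2}\right) + 1525225 \cdot \frac{1}{1422224} = - \frac{2625121}{2} + \frac{1525225}{1422224} = - \frac{1866753519327}{1422224}$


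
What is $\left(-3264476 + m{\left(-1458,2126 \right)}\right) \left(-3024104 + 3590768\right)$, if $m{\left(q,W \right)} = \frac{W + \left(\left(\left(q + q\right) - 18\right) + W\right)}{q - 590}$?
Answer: $- \frac{236782258271139}{128} \approx -1.8499 \cdot 10^{12}$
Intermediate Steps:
$m{\left(q,W \right)} = \frac{-18 + 2 W + 2 q}{-590 + q}$ ($m{\left(q,W \right)} = \frac{W + \left(\left(2 q - 18\right) + W\right)}{-590 + q} = \frac{W + \left(\left(-18 + 2 q\right) + W\right)}{-590 + q} = \frac{W + \left(-18 + W + 2 q\right)}{-590 + q} = \frac{-18 + 2 W + 2 q}{-590 + q}$)
$\left(-3264476 + m{\left(-1458,2126 \right)}\right) \left(-3024104 + 3590768\right) = \left(-3264476 + \frac{2 \left(-9 + 2126 - 1458\right)}{-590 - 1458}\right) \left(-3024104 + 3590768\right) = \left(-3264476 + 2 \frac{1}{-2048} \cdot 659\right) 566664 = \left(-3264476 + 2 \left(- \frac{1}{2048}\right) 659\right) 566664 = \left(-3264476 - \frac{659}{1024}\right) 566664 = \left(- \frac{3342824083}{1024}\right) 566664 = - \frac{236782258271139}{128}$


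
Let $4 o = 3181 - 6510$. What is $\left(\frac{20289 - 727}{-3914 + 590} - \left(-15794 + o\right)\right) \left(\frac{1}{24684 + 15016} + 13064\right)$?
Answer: $\frac{9550959308546831}{43987600} \approx 2.1713 \cdot 10^{8}$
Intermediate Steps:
$o = - \frac{3329}{4}$ ($o = \frac{3181 - 6510}{4} = \frac{1}{4} \left(-3329\right) = - \frac{3329}{4} \approx -832.25$)
$\left(\frac{20289 - 727}{-3914 + 590} - \left(-15794 + o\right)\right) \left(\frac{1}{24684 + 15016} + 13064\right) = \left(\frac{20289 - 727}{-3914 + 590} + \left(15794 - - \frac{3329}{4}\right)\right) \left(\frac{1}{24684 + 15016} + 13064\right) = \left(\frac{19562}{-3324} + \left(15794 + \frac{3329}{4}\right)\right) \left(\frac{1}{39700} + 13064\right) = \left(19562 \left(- \frac{1}{3324}\right) + \frac{66505}{4}\right) \left(\frac{1}{39700} + 13064\right) = \left(- \frac{9781}{1662} + \frac{66505}{4}\right) \frac{518640801}{39700} = \frac{55246093}{3324} \cdot \frac{518640801}{39700} = \frac{9550959308546831}{43987600}$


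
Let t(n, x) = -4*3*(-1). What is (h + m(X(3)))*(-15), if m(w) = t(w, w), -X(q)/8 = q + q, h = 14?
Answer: -390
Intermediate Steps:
X(q) = -16*q (X(q) = -8*(q + q) = -16*q)
t(n, x) = 12 (t(n, x) = -12*(-1) = 12)
m(w) = 12
(h + m(X(3)))*(-15) = (14 + 12)*(-15) = 26*(-15) = -390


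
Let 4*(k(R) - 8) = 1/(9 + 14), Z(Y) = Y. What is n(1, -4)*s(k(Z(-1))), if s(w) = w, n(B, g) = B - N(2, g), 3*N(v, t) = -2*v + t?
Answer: 8107/276 ≈ 29.373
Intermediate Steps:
N(v, t) = -2*v/3 + t/3 (N(v, t) = (-2*v + t)/3 = (t - 2*v)/3 = -2*v/3 + t/3)
n(B, g) = 4/3 + B - g/3 (n(B, g) = B - (-2/3*2 + g/3) = B - (-4/3 + g/3) = B + (4/3 - g/3) = 4/3 + B - g/3)
k(R) = 737/92 (k(R) = 8 + 1/(4*(9 + 14)) = 8 + (1/4)/23 = 8 + (1/4)*(1/23) = 8 + 1/92 = 737/92)
n(1, -4)*s(k(Z(-1))) = (4/3 + 1 - 1/3*(-4))*(737/92) = (4/3 + 1 + 4/3)*(737/92) = (11/3)*(737/92) = 8107/276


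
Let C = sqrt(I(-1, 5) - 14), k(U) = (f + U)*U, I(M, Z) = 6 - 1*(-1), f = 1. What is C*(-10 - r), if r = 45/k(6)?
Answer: -155*I*sqrt(7)/14 ≈ -29.292*I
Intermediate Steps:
I(M, Z) = 7 (I(M, Z) = 6 + 1 = 7)
k(U) = U*(1 + U) (k(U) = (1 + U)*U = U*(1 + U))
C = I*sqrt(7) (C = sqrt(7 - 14) = sqrt(-7) = I*sqrt(7) ≈ 2.6458*I)
r = 15/14 (r = 45/((6*(1 + 6))) = 45/((6*7)) = 45/42 = 45*(1/42) = 15/14 ≈ 1.0714)
C*(-10 - r) = (I*sqrt(7))*(-10 - 1*15/14) = (I*sqrt(7))*(-10 - 15/14) = (I*sqrt(7))*(-155/14) = -155*I*sqrt(7)/14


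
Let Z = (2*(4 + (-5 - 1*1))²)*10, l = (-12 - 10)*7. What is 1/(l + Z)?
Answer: -1/74 ≈ -0.013514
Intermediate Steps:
l = -154 (l = -22*7 = -154)
Z = 80 (Z = (2*(4 + (-5 - 1))²)*10 = (2*(4 - 6)²)*10 = (2*(-2)²)*10 = (2*4)*10 = 8*10 = 80)
1/(l + Z) = 1/(-154 + 80) = 1/(-74) = -1/74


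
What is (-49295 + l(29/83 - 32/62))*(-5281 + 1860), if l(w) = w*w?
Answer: 1116439703261894/6620329 ≈ 1.6864e+8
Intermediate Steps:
l(w) = w**2
(-49295 + l(29/83 - 32/62))*(-5281 + 1860) = (-49295 + (29/83 - 32/62)**2)*(-5281 + 1860) = (-49295 + (29*(1/83) - 32*1/62)**2)*(-3421) = (-49295 + (29/83 - 16/31)**2)*(-3421) = (-49295 + (-429/2573)**2)*(-3421) = (-49295 + 184041/6620329)*(-3421) = -326348934014/6620329*(-3421) = 1116439703261894/6620329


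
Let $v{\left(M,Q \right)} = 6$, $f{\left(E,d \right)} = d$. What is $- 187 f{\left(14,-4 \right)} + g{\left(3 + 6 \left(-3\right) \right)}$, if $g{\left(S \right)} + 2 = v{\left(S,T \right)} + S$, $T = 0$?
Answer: $737$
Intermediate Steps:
$g{\left(S \right)} = 4 + S$ ($g{\left(S \right)} = -2 + \left(6 + S\right) = 4 + S$)
$- 187 f{\left(14,-4 \right)} + g{\left(3 + 6 \left(-3\right) \right)} = \left(-187\right) \left(-4\right) + \left(4 + \left(3 + 6 \left(-3\right)\right)\right) = 748 + \left(4 + \left(3 - 18\right)\right) = 748 + \left(4 - 15\right) = 748 - 11 = 737$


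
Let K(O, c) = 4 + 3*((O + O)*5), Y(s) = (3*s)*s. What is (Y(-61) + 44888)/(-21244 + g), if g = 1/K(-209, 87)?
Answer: -351215566/133114905 ≈ -2.6384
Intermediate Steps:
Y(s) = 3*s²
K(O, c) = 4 + 30*O (K(O, c) = 4 + 3*((2*O)*5) = 4 + 3*(10*O) = 4 + 30*O)
g = -1/6266 (g = 1/(4 + 30*(-209)) = 1/(4 - 6270) = 1/(-6266) = -1/6266 ≈ -0.00015959)
(Y(-61) + 44888)/(-21244 + g) = (3*(-61)² + 44888)/(-21244 - 1/6266) = (3*3721 + 44888)/(-133114905/6266) = (11163 + 44888)*(-6266/133114905) = 56051*(-6266/133114905) = -351215566/133114905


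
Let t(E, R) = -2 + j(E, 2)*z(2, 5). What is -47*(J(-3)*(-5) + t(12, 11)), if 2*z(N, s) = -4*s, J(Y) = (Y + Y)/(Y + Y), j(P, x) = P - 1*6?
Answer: 3149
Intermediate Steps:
j(P, x) = -6 + P (j(P, x) = P - 6 = -6 + P)
J(Y) = 1 (J(Y) = (2*Y)/((2*Y)) = (2*Y)*(1/(2*Y)) = 1)
z(N, s) = -2*s (z(N, s) = (-4*s)/2 = -2*s)
t(E, R) = 58 - 10*E (t(E, R) = -2 + (-6 + E)*(-2*5) = -2 + (-6 + E)*(-10) = -2 + (60 - 10*E) = 58 - 10*E)
-47*(J(-3)*(-5) + t(12, 11)) = -47*(1*(-5) + (58 - 10*12)) = -47*(-5 + (58 - 120)) = -47*(-5 - 62) = -47*(-67) = 3149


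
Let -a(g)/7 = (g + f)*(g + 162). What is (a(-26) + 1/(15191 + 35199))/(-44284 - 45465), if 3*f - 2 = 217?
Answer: 2254650159/4522452110 ≈ 0.49855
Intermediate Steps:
f = 73 (f = ⅔ + (⅓)*217 = ⅔ + 217/3 = 73)
a(g) = -7*(73 + g)*(162 + g) (a(g) = -7*(g + 73)*(g + 162) = -7*(73 + g)*(162 + g))
(a(-26) + 1/(15191 + 35199))/(-44284 - 45465) = ((-82782 - 1645*(-26) - 7*(-26)²) + 1/(15191 + 35199))/(-44284 - 45465) = ((-82782 + 42770 - 7*676) + 1/50390)/(-89749) = ((-82782 + 42770 - 4732) + 1/50390)*(-1/89749) = (-44744 + 1/50390)*(-1/89749) = -2254650159/50390*(-1/89749) = 2254650159/4522452110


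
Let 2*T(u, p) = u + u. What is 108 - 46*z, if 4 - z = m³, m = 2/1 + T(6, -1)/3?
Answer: 2868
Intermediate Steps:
T(u, p) = u (T(u, p) = (u + u)/2 = (2*u)/2 = u)
m = 4 (m = 2/1 + 6/3 = 2*1 + 6*(⅓) = 2 + 2 = 4)
z = -60 (z = 4 - 1*4³ = 4 - 1*64 = 4 - 64 = -60)
108 - 46*z = 108 - 46*(-60) = 108 + 2760 = 2868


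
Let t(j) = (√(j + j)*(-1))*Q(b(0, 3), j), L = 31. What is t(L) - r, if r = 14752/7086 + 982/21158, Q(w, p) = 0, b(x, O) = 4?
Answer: -79770317/37481397 ≈ -2.1283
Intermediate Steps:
r = 79770317/37481397 (r = 14752*(1/7086) + 982*(1/21158) = 7376/3543 + 491/10579 = 79770317/37481397 ≈ 2.1283)
t(j) = 0 (t(j) = (√(j + j)*(-1))*0 = (√(2*j)*(-1))*0 = ((√2*√j)*(-1))*0 = -√2*√j*0 = 0)
t(L) - r = 0 - 1*79770317/37481397 = 0 - 79770317/37481397 = -79770317/37481397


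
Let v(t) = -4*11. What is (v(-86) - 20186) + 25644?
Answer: 5414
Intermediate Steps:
v(t) = -44
(v(-86) - 20186) + 25644 = (-44 - 20186) + 25644 = -20230 + 25644 = 5414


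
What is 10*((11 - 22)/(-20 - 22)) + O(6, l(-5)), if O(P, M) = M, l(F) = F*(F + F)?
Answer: 1105/21 ≈ 52.619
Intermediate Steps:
l(F) = 2*F**2 (l(F) = F*(2*F) = 2*F**2)
10*((11 - 22)/(-20 - 22)) + O(6, l(-5)) = 10*((11 - 22)/(-20 - 22)) + 2*(-5)**2 = 10*(-11/(-42)) + 2*25 = 10*(-11*(-1/42)) + 50 = 10*(11/42) + 50 = 55/21 + 50 = 1105/21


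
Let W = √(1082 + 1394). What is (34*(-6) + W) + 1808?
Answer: 1604 + 2*√619 ≈ 1653.8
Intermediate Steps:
W = 2*√619 (W = √2476 = 2*√619 ≈ 49.759)
(34*(-6) + W) + 1808 = (34*(-6) + 2*√619) + 1808 = (-204 + 2*√619) + 1808 = 1604 + 2*√619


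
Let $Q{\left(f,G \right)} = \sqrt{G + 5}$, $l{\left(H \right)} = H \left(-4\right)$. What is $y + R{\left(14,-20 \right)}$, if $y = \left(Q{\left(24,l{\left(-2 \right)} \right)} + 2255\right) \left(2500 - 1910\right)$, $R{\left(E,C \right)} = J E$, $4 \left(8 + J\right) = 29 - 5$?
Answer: $1330422 + 590 \sqrt{13} \approx 1.3326 \cdot 10^{6}$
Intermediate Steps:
$J = -2$ ($J = -8 + \frac{29 - 5}{4} = -8 + \frac{1}{4} \cdot 24 = -8 + 6 = -2$)
$l{\left(H \right)} = - 4 H$
$Q{\left(f,G \right)} = \sqrt{5 + G}$
$R{\left(E,C \right)} = - 2 E$
$y = 1330450 + 590 \sqrt{13}$ ($y = \left(\sqrt{5 - -8} + 2255\right) \left(2500 - 1910\right) = \left(\sqrt{5 + 8} + 2255\right) 590 = \left(\sqrt{13} + 2255\right) 590 = \left(2255 + \sqrt{13}\right) 590 = 1330450 + 590 \sqrt{13} \approx 1.3326 \cdot 10^{6}$)
$y + R{\left(14,-20 \right)} = \left(1330450 + 590 \sqrt{13}\right) - 28 = 1330422 + 590 \sqrt{13}$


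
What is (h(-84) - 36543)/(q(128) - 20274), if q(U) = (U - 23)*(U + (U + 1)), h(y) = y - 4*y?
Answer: -12097/2237 ≈ -5.4077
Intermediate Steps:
h(y) = -3*y
q(U) = (1 + 2*U)*(-23 + U) (q(U) = (-23 + U)*(U + (1 + U)) = (-23 + U)*(1 + 2*U) = (1 + 2*U)*(-23 + U))
(h(-84) - 36543)/(q(128) - 20274) = (-3*(-84) - 36543)/((-23 - 45*128 + 2*128²) - 20274) = (252 - 36543)/((-23 - 5760 + 2*16384) - 20274) = -36291/((-23 - 5760 + 32768) - 20274) = -36291/(26985 - 20274) = -36291/6711 = -36291*1/6711 = -12097/2237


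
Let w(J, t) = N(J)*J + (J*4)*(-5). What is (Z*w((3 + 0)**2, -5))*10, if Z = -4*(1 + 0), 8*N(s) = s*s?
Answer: 3555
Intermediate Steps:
N(s) = s**2/8 (N(s) = (s*s)/8 = s**2/8)
w(J, t) = -20*J + J**3/8 (w(J, t) = (J**2/8)*J + (J*4)*(-5) = J**3/8 + (4*J)*(-5) = J**3/8 - 20*J = -20*J + J**3/8)
Z = -4 (Z = -4*1 = -4)
(Z*w((3 + 0)**2, -5))*10 = -(3 + 0)**2*(-160 + ((3 + 0)**2)**2)/2*10 = -3**2*(-160 + (3**2)**2)/2*10 = -9*(-160 + 9**2)/2*10 = -9*(-160 + 81)/2*10 = -9*(-79)/2*10 = -4*(-711/8)*10 = (711/2)*10 = 3555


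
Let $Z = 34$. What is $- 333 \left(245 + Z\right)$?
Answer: $-92907$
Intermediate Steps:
$- 333 \left(245 + Z\right) = - 333 \left(245 + 34\right) = \left(-333\right) 279 = -92907$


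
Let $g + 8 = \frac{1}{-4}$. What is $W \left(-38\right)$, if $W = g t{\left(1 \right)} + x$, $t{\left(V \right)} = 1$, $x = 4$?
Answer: $\frac{323}{2} \approx 161.5$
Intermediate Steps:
$g = - \frac{33}{4}$ ($g = -8 + \frac{1}{-4} = -8 - \frac{1}{4} = - \frac{33}{4} \approx -8.25$)
$W = - \frac{17}{4}$ ($W = \left(- \frac{33}{4}\right) 1 + 4 = - \frac{33}{4} + 4 = - \frac{17}{4} \approx -4.25$)
$W \left(-38\right) = \left(- \frac{17}{4}\right) \left(-38\right) = \frac{323}{2}$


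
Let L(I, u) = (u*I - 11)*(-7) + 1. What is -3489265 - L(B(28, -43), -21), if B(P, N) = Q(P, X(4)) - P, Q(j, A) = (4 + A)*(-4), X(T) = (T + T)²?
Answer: -3445243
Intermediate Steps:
X(T) = 4*T² (X(T) = (2*T)² = 4*T²)
Q(j, A) = -16 - 4*A
B(P, N) = -272 - P (B(P, N) = (-16 - 16*4²) - P = (-16 - 16*16) - P = (-16 - 4*64) - P = (-16 - 256) - P = -272 - P)
L(I, u) = 78 - 7*I*u (L(I, u) = (I*u - 11)*(-7) + 1 = (-11 + I*u)*(-7) + 1 = (77 - 7*I*u) + 1 = 78 - 7*I*u)
-3489265 - L(B(28, -43), -21) = -3489265 - (78 - 7*(-272 - 1*28)*(-21)) = -3489265 - (78 - 7*(-272 - 28)*(-21)) = -3489265 - (78 - 7*(-300)*(-21)) = -3489265 - (78 - 44100) = -3489265 - 1*(-44022) = -3489265 + 44022 = -3445243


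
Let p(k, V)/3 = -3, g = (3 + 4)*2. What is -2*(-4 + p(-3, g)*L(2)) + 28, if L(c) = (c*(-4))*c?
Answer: -252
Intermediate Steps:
L(c) = -4*c**2 (L(c) = (-4*c)*c = -4*c**2)
g = 14 (g = 7*2 = 14)
p(k, V) = -9 (p(k, V) = 3*(-3) = -9)
-2*(-4 + p(-3, g)*L(2)) + 28 = -2*(-4 - (-36)*2**2) + 28 = -2*(-4 - (-36)*4) + 28 = -2*(-4 - 9*(-16)) + 28 = -2*(-4 + 144) + 28 = -2*140 + 28 = -280 + 28 = -252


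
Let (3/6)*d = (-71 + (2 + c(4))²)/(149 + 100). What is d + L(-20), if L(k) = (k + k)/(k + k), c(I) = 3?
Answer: 157/249 ≈ 0.63052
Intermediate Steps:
L(k) = 1 (L(k) = (2*k)/((2*k)) = (2*k)*(1/(2*k)) = 1)
d = -92/249 (d = 2*((-71 + (2 + 3)²)/(149 + 100)) = 2*((-71 + 5²)/249) = 2*((-71 + 25)*(1/249)) = 2*(-46*1/249) = 2*(-46/249) = -92/249 ≈ -0.36948)
d + L(-20) = -92/249 + 1 = 157/249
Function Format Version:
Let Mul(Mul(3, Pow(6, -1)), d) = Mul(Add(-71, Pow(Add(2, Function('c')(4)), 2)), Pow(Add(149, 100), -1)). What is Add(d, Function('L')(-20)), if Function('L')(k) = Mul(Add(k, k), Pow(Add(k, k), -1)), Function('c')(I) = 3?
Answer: Rational(157, 249) ≈ 0.63052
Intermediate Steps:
Function('L')(k) = 1 (Function('L')(k) = Mul(Mul(2, k), Pow(Mul(2, k), -1)) = Mul(Mul(2, k), Mul(Rational(1, 2), Pow(k, -1))) = 1)
d = Rational(-92, 249) (d = Mul(2, Mul(Add(-71, Pow(Add(2, 3), 2)), Pow(Add(149, 100), -1))) = Mul(2, Mul(Add(-71, Pow(5, 2)), Pow(249, -1))) = Mul(2, Mul(Add(-71, 25), Rational(1, 249))) = Mul(2, Mul(-46, Rational(1, 249))) = Mul(2, Rational(-46, 249)) = Rational(-92, 249) ≈ -0.36948)
Add(d, Function('L')(-20)) = Add(Rational(-92, 249), 1) = Rational(157, 249)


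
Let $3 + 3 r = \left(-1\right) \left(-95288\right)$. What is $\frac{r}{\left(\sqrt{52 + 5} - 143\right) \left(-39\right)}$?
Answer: $\frac{1048135}{183528} + \frac{95285 \sqrt{57}}{2385864} \approx 6.0126$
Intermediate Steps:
$r = \frac{95285}{3}$ ($r = -1 + \frac{\left(-1\right) \left(-95288\right)}{3} = -1 + \frac{1}{3} \cdot 95288 = -1 + \frac{95288}{3} = \frac{95285}{3} \approx 31762.0$)
$\frac{r}{\left(\sqrt{52 + 5} - 143\right) \left(-39\right)} = \frac{95285}{3 \left(\sqrt{52 + 5} - 143\right) \left(-39\right)} = \frac{95285}{3 \left(\sqrt{57} - 143\right) \left(-39\right)} = \frac{95285}{3 \left(-143 + \sqrt{57}\right) \left(-39\right)} = \frac{95285}{3 \left(5577 - 39 \sqrt{57}\right)}$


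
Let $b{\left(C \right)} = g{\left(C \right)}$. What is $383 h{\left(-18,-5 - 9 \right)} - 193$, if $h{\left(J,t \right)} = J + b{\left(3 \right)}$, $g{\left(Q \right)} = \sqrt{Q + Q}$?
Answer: $-7087 + 383 \sqrt{6} \approx -6148.8$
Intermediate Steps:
$g{\left(Q \right)} = \sqrt{2} \sqrt{Q}$ ($g{\left(Q \right)} = \sqrt{2 Q} = \sqrt{2} \sqrt{Q}$)
$b{\left(C \right)} = \sqrt{2} \sqrt{C}$
$h{\left(J,t \right)} = J + \sqrt{6}$ ($h{\left(J,t \right)} = J + \sqrt{2} \sqrt{3} = J + \sqrt{6}$)
$383 h{\left(-18,-5 - 9 \right)} - 193 = 383 \left(-18 + \sqrt{6}\right) - 193 = \left(-6894 + 383 \sqrt{6}\right) - 193 = -7087 + 383 \sqrt{6}$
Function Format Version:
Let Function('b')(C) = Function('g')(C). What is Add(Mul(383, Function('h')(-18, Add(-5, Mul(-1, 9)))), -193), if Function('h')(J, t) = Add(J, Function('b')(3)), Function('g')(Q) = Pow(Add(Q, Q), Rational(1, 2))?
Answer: Add(-7087, Mul(383, Pow(6, Rational(1, 2)))) ≈ -6148.8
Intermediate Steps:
Function('g')(Q) = Mul(Pow(2, Rational(1, 2)), Pow(Q, Rational(1, 2))) (Function('g')(Q) = Pow(Mul(2, Q), Rational(1, 2)) = Mul(Pow(2, Rational(1, 2)), Pow(Q, Rational(1, 2))))
Function('b')(C) = Mul(Pow(2, Rational(1, 2)), Pow(C, Rational(1, 2)))
Function('h')(J, t) = Add(J, Pow(6, Rational(1, 2))) (Function('h')(J, t) = Add(J, Mul(Pow(2, Rational(1, 2)), Pow(3, Rational(1, 2)))) = Add(J, Pow(6, Rational(1, 2))))
Add(Mul(383, Function('h')(-18, Add(-5, Mul(-1, 9)))), -193) = Add(Mul(383, Add(-18, Pow(6, Rational(1, 2)))), -193) = Add(Add(-6894, Mul(383, Pow(6, Rational(1, 2)))), -193) = Add(-7087, Mul(383, Pow(6, Rational(1, 2))))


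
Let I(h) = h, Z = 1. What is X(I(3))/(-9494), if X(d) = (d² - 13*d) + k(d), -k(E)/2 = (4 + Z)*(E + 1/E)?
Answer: 95/14241 ≈ 0.0066709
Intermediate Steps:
k(E) = -10*E - 10/E (k(E) = -2*(4 + 1)*(E + 1/E) = -10*(E + 1/E) = -2*(5*E + 5/E) = -10*E - 10/E)
X(d) = d² - 23*d - 10/d (X(d) = (d² - 13*d) + (-10*d - 10/d) = d² - 23*d - 10/d)
X(I(3))/(-9494) = (3² - 23*3 - 10/3)/(-9494) = (9 - 69 - 10*⅓)*(-1/9494) = (9 - 69 - 10/3)*(-1/9494) = -190/3*(-1/9494) = 95/14241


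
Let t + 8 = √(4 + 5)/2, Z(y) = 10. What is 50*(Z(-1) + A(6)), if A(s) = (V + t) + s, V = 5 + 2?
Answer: 825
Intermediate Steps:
t = -13/2 (t = -8 + √(4 + 5)/2 = -8 + √9*(½) = -8 + 3*(½) = -8 + 3/2 = -13/2 ≈ -6.5000)
V = 7
A(s) = ½ + s (A(s) = (7 - 13/2) + s = ½ + s)
50*(Z(-1) + A(6)) = 50*(10 + (½ + 6)) = 50*(10 + 13/2) = 50*(33/2) = 825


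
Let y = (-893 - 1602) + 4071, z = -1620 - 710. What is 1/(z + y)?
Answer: -1/754 ≈ -0.0013263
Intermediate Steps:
z = -2330
y = 1576 (y = -2495 + 4071 = 1576)
1/(z + y) = 1/(-2330 + 1576) = 1/(-754) = -1/754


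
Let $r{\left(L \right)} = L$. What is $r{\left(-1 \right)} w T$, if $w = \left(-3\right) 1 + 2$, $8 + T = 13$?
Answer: $5$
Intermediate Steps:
$T = 5$ ($T = -8 + 13 = 5$)
$w = -1$ ($w = -3 + 2 = -1$)
$r{\left(-1 \right)} w T = \left(-1\right) \left(-1\right) 5 = 1 \cdot 5 = 5$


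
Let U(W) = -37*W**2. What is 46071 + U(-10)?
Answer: 42371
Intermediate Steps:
46071 + U(-10) = 46071 - 37*(-10)**2 = 46071 - 37*100 = 46071 - 3700 = 42371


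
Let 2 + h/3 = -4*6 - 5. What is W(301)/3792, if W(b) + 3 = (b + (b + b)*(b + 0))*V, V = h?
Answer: -2813297/632 ≈ -4451.4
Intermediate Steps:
h = -93 (h = -6 + 3*(-4*6 - 5) = -6 + 3*(-2*12 - 5) = -6 + 3*(-24 - 5) = -6 + 3*(-29) = -6 - 87 = -93)
V = -93
W(b) = -3 - 186*b² - 93*b (W(b) = -3 + (b + (b + b)*(b + 0))*(-93) = -3 + (b + (2*b)*b)*(-93) = -3 + (b + 2*b²)*(-93) = -3 + (-186*b² - 93*b) = -3 - 186*b² - 93*b)
W(301)/3792 = (-3 - 186*301² - 93*301)/3792 = (-3 - 186*90601 - 27993)*(1/3792) = (-3 - 16851786 - 27993)*(1/3792) = -16879782*1/3792 = -2813297/632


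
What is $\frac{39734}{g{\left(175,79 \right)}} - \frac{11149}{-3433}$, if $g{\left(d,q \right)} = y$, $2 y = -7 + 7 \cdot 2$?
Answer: $\frac{272891687}{24031} \approx 11356.0$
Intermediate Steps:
$y = \frac{7}{2}$ ($y = \frac{-7 + 7 \cdot 2}{2} = \frac{-7 + 14}{2} = \frac{1}{2} \cdot 7 = \frac{7}{2} \approx 3.5$)
$g{\left(d,q \right)} = \frac{7}{2}$
$\frac{39734}{g{\left(175,79 \right)}} - \frac{11149}{-3433} = \frac{39734}{\frac{7}{2}} - \frac{11149}{-3433} = 39734 \cdot \frac{2}{7} - - \frac{11149}{3433} = \frac{79468}{7} + \frac{11149}{3433} = \frac{272891687}{24031}$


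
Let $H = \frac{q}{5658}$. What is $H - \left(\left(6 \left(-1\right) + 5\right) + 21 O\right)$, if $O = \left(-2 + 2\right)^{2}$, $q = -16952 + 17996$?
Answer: $\frac{1117}{943} \approx 1.1845$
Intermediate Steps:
$q = 1044$
$O = 0$ ($O = 0^{2} = 0$)
$H = \frac{174}{943}$ ($H = \frac{1044}{5658} = 1044 \cdot \frac{1}{5658} = \frac{174}{943} \approx 0.18452$)
$H - \left(\left(6 \left(-1\right) + 5\right) + 21 O\right) = \frac{174}{943} - \left(\left(6 \left(-1\right) + 5\right) + 21 \cdot 0\right) = \frac{174}{943} - \left(\left(-6 + 5\right) + 0\right) = \frac{174}{943} - \left(-1 + 0\right) = \frac{174}{943} - -1 = \frac{174}{943} + 1 = \frac{1117}{943}$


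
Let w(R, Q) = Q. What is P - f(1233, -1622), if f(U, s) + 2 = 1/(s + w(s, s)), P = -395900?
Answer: -1284293111/3244 ≈ -3.9590e+5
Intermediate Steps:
f(U, s) = -2 + 1/(2*s) (f(U, s) = -2 + 1/(s + s) = -2 + 1/(2*s))
P - f(1233, -1622) = -395900 - (-2 + (½)/(-1622)) = -395900 - (-2 + (½)*(-1/1622)) = -395900 - (-2 - 1/3244) = -395900 - 1*(-6489/3244) = -395900 + 6489/3244 = -1284293111/3244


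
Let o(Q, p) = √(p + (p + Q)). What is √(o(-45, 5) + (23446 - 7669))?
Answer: √(15777 + I*√35) ≈ 125.61 + 0.0236*I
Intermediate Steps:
o(Q, p) = √(Q + 2*p) (o(Q, p) = √(p + (Q + p)) = √(Q + 2*p))
√(o(-45, 5) + (23446 - 7669)) = √(√(-45 + 2*5) + (23446 - 7669)) = √(√(-45 + 10) + 15777) = √(√(-35) + 15777) = √(I*√35 + 15777) = √(15777 + I*√35)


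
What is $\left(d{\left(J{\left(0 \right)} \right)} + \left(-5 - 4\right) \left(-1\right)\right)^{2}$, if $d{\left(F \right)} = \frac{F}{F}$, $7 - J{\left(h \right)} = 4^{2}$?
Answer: $100$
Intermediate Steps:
$J{\left(h \right)} = -9$ ($J{\left(h \right)} = 7 - 4^{2} = 7 - 16 = -9$)
$d{\left(F \right)} = 1$
$\left(d{\left(J{\left(0 \right)} \right)} + \left(-5 - 4\right) \left(-1\right)\right)^{2} = \left(1 + \left(-5 - 4\right) \left(-1\right)\right)^{2} = \left(1 - -9\right)^{2} = \left(1 + 9\right)^{2} = 10^{2} = 100$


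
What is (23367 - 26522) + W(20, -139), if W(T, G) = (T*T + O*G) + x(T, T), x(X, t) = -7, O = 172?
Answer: -26670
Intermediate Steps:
W(T, G) = -7 + T² + 172*G (W(T, G) = (T*T + 172*G) - 7 = (T² + 172*G) - 7 = -7 + T² + 172*G)
(23367 - 26522) + W(20, -139) = (23367 - 26522) + (-7 + 20² + 172*(-139)) = -3155 + (-7 + 400 - 23908) = -3155 - 23515 = -26670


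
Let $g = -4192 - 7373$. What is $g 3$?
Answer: $-34695$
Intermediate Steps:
$g = -11565$ ($g = -4192 - 7373 = -11565$)
$g 3 = \left(-11565\right) 3 = -34695$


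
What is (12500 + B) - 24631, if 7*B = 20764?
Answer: -64153/7 ≈ -9164.7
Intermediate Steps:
B = 20764/7 (B = (⅐)*20764 = 20764/7 ≈ 2966.3)
(12500 + B) - 24631 = (12500 + 20764/7) - 24631 = 108264/7 - 24631 = -64153/7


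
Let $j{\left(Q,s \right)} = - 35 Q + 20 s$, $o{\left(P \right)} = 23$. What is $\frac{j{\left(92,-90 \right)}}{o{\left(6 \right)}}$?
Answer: $- \frac{5020}{23} \approx -218.26$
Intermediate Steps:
$\frac{j{\left(92,-90 \right)}}{o{\left(6 \right)}} = \frac{\left(-35\right) 92 + 20 \left(-90\right)}{23} = \left(-3220 - 1800\right) \frac{1}{23} = \left(-5020\right) \frac{1}{23} = - \frac{5020}{23}$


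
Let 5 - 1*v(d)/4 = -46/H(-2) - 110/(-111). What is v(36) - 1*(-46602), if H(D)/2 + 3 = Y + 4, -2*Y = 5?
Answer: 1722598/37 ≈ 46557.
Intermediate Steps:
Y = -5/2 (Y = -½*5 = -5/2 ≈ -2.5000)
H(D) = -3 (H(D) = -6 + 2*(-5/2 + 4) = -6 + 2*(3/2) = -6 + 3 = -3)
v(d) = -1676/37 (v(d) = 20 - 4*(-46/(-3) - 110/(-111)) = 20 - 4*(-46*(-⅓) - 110*(-1/111)) = 20 - 4*(46/3 + 110/111) = 20 - 4*604/37 = 20 - 2416/37 = -1676/37)
v(36) - 1*(-46602) = -1676/37 - 1*(-46602) = -1676/37 + 46602 = 1722598/37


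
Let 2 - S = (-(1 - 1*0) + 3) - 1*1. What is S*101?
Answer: 101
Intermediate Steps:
S = 1 (S = 2 - ((-(1 - 1*0) + 3) - 1*1) = 2 - ((-(1 + 0) + 3) - 1) = 2 - ((-1*1 + 3) - 1) = 2 - ((-1 + 3) - 1) = 2 - (2 - 1) = 2 - 1*1 = 2 - 1 = 1)
S*101 = 1*101 = 101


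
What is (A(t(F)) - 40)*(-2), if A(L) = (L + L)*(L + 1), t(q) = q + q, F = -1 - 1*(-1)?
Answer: 80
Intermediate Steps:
F = 0 (F = -1 + 1 = 0)
t(q) = 2*q
A(L) = 2*L*(1 + L) (A(L) = (2*L)*(1 + L) = 2*L*(1 + L))
(A(t(F)) - 40)*(-2) = (2*(2*0)*(1 + 2*0) - 40)*(-2) = (2*0*(1 + 0) - 40)*(-2) = (2*0*1 - 40)*(-2) = (0 - 40)*(-2) = -40*(-2) = 80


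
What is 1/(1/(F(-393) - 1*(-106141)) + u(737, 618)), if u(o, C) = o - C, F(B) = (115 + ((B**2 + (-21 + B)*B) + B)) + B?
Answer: 422621/50291900 ≈ 0.0084034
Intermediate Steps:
F(B) = 115 + B**2 + 2*B + B*(-21 + B) (F(B) = (115 + ((B**2 + B*(-21 + B)) + B)) + B = (115 + (B + B**2 + B*(-21 + B))) + B = (115 + B + B**2 + B*(-21 + B)) + B = 115 + B**2 + 2*B + B*(-21 + B))
1/(1/(F(-393) - 1*(-106141)) + u(737, 618)) = 1/(1/((115 - 19*(-393) + 2*(-393)**2) - 1*(-106141)) + (737 - 1*618)) = 1/(1/((115 + 7467 + 2*154449) + 106141) + (737 - 618)) = 1/(1/((115 + 7467 + 308898) + 106141) + 119) = 1/(1/(316480 + 106141) + 119) = 1/(1/422621 + 119) = 1/(50291900/422621) = 422621/50291900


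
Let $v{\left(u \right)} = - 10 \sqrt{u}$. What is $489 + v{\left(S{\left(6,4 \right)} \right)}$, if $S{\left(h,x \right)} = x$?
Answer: $469$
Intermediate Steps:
$489 + v{\left(S{\left(6,4 \right)} \right)} = 489 - 10 \sqrt{4} = 489 - 20 = 469$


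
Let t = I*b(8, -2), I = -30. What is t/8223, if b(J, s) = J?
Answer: -80/2741 ≈ -0.029186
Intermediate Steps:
t = -240 (t = -30*8 = -240)
t/8223 = -240/8223 = -240*1/8223 = -80/2741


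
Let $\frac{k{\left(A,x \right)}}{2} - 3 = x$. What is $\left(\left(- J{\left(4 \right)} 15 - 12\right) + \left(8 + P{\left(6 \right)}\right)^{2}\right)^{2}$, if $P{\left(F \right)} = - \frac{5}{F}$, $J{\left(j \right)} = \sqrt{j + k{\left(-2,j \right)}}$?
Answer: $\frac{7256689}{1296} - \frac{7085 \sqrt{2}}{2} \approx 589.45$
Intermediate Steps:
$k{\left(A,x \right)} = 6 + 2 x$
$J{\left(j \right)} = \sqrt{6 + 3 j}$ ($J{\left(j \right)} = \sqrt{j + \left(6 + 2 j\right)} = \sqrt{6 + 3 j}$)
$\left(\left(- J{\left(4 \right)} 15 - 12\right) + \left(8 + P{\left(6 \right)}\right)^{2}\right)^{2} = \left(\left(- \sqrt{6 + 3 \cdot 4} \cdot 15 - 12\right) + \left(8 - \frac{5}{6}\right)^{2}\right)^{2} = \left(\left(- \sqrt{6 + 12} \cdot 15 - 12\right) + \left(8 - \frac{5}{6}\right)^{2}\right)^{2} = \left(\left(- \sqrt{18} \cdot 15 - 12\right) + \left(8 - \frac{5}{6}\right)^{2}\right)^{2} = \left(\left(- 3 \sqrt{2} \cdot 15 - 12\right) + \left(\frac{43}{6}\right)^{2}\right)^{2} = \left(\left(- 3 \sqrt{2} \cdot 15 - 12\right) + \frac{1849}{36}\right)^{2} = \left(\left(- 45 \sqrt{2} - 12\right) + \frac{1849}{36}\right)^{2} = \left(\left(-12 - 45 \sqrt{2}\right) + \frac{1849}{36}\right)^{2} = \left(\frac{1417}{36} - 45 \sqrt{2}\right)^{2}$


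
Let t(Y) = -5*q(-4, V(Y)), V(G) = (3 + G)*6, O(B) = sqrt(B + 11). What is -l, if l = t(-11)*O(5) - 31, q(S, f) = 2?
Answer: 71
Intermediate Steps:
O(B) = sqrt(11 + B)
V(G) = 18 + 6*G
t(Y) = -10 (t(Y) = -5*2 = -10)
l = -71 (l = -10*sqrt(11 + 5) - 31 = -10*sqrt(16) - 31 = -10*4 - 31 = -40 - 31 = -71)
-l = -1*(-71) = 71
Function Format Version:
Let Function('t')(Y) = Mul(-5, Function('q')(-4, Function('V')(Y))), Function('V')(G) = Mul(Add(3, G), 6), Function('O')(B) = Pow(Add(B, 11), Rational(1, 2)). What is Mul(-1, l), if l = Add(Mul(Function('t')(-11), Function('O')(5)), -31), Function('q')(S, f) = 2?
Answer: 71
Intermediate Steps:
Function('O')(B) = Pow(Add(11, B), Rational(1, 2))
Function('V')(G) = Add(18, Mul(6, G))
Function('t')(Y) = -10 (Function('t')(Y) = Mul(-5, 2) = -10)
l = -71 (l = Add(Mul(-10, Pow(Add(11, 5), Rational(1, 2))), -31) = Add(Mul(-10, Pow(16, Rational(1, 2))), -31) = Add(Mul(-10, 4), -31) = Add(-40, -31) = -71)
Mul(-1, l) = Mul(-1, -71) = 71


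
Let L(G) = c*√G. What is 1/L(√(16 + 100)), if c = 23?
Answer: √2*29^(¾)/1334 ≈ 0.013248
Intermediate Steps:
L(G) = 23*√G
1/L(√(16 + 100)) = 1/(23*√(√(16 + 100))) = 1/(23*√(√116)) = 1/(23*√(2*√29)) = 1/(23*(√2*29^(¼))) = 1/(23*√2*29^(¼)) = √2*29^(¾)/1334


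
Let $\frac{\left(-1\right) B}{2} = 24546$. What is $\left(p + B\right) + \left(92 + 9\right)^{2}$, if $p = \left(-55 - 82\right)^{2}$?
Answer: $-20122$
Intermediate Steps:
$B = -49092$ ($B = \left(-2\right) 24546 = -49092$)
$p = 18769$ ($p = \left(-55 - 82\right)^{2} = \left(-137\right)^{2} = 18769$)
$\left(p + B\right) + \left(92 + 9\right)^{2} = \left(18769 - 49092\right) + \left(92 + 9\right)^{2} = -30323 + 101^{2} = -30323 + 10201 = -20122$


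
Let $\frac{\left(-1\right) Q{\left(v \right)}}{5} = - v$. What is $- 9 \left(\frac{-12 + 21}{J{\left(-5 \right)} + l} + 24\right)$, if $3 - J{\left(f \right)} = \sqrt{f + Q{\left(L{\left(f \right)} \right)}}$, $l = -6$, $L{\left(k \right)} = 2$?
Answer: $- \frac{621}{4} - \frac{81 \sqrt{5}}{4} \approx -200.53$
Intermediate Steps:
$Q{\left(v \right)} = 5 v$ ($Q{\left(v \right)} = - 5 \left(- v\right) = 5 v$)
$J{\left(f \right)} = 3 - \sqrt{10 + f}$ ($J{\left(f \right)} = 3 - \sqrt{f + 5 \cdot 2} = 3 - \sqrt{f + 10} = 3 - \sqrt{10 + f}$)
$- 9 \left(\frac{-12 + 21}{J{\left(-5 \right)} + l} + 24\right) = - 9 \left(\frac{-12 + 21}{\left(3 - \sqrt{10 - 5}\right) - 6} + 24\right) = - 9 \left(\frac{9}{\left(3 - \sqrt{5}\right) - 6} + 24\right) = - 9 \left(\frac{9}{-3 - \sqrt{5}} + 24\right) = - 9 \left(24 + \frac{9}{-3 - \sqrt{5}}\right) = -216 - \frac{81}{-3 - \sqrt{5}}$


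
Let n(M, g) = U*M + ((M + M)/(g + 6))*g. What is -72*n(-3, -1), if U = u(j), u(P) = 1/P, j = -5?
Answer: -648/5 ≈ -129.60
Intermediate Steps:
U = -⅕ (U = 1/(-5) = -⅕ ≈ -0.20000)
n(M, g) = -M/5 + 2*M*g/(6 + g) (n(M, g) = -M/5 + ((M + M)/(g + 6))*g = -M/5 + ((2*M)/(6 + g))*g = -M/5 + (2*M/(6 + g))*g = -M/5 + 2*M*g/(6 + g))
-72*n(-3, -1) = -216*(-3)*(-2 + 3*(-1))/(5*(6 - 1)) = -216*(-3)*(-2 - 3)/(5*5) = -216*(-3)*(-5)/(5*5) = -72*9/5 = -648/5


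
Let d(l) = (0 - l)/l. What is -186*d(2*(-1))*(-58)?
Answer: -10788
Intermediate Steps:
d(l) = -1 (d(l) = (-l)/l = -1)
-186*d(2*(-1))*(-58) = -186*(-1)*(-58) = 186*(-58) = -10788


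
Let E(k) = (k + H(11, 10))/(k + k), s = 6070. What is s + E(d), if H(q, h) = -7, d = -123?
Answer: 746675/123 ≈ 6070.5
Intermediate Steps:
E(k) = (-7 + k)/(2*k) (E(k) = (k - 7)/(k + k) = (-7 + k)/((2*k)) = (-7 + k)*(1/(2*k)) = (-7 + k)/(2*k))
s + E(d) = 6070 + (½)*(-7 - 123)/(-123) = 6070 + (½)*(-1/123)*(-130) = 6070 + 65/123 = 746675/123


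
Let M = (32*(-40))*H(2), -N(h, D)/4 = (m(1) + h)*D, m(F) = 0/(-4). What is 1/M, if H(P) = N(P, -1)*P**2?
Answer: -1/40960 ≈ -2.4414e-5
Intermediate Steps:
m(F) = 0 (m(F) = 0*(-1/4) = 0)
N(h, D) = -4*D*h (N(h, D) = -4*(0 + h)*D = -4*h*D = -4*D*h)
H(P) = 4*P**3 (H(P) = (-4*(-1)*P)*P**2 = (4*P)*P**2 = 4*P**3)
M = -40960 (M = (32*(-40))*(4*2**3) = -5120*8 = -1280*32 = -40960)
1/M = 1/(-40960) = -1/40960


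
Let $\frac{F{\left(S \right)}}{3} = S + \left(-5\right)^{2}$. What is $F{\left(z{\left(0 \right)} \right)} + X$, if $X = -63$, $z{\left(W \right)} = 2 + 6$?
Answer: $36$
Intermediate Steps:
$z{\left(W \right)} = 8$
$F{\left(S \right)} = 75 + 3 S$ ($F{\left(S \right)} = 3 \left(S + \left(-5\right)^{2}\right) = 3 \left(S + 25\right) = 3 \left(25 + S\right) = 75 + 3 S$)
$F{\left(z{\left(0 \right)} \right)} + X = \left(75 + 3 \cdot 8\right) - 63 = \left(75 + 24\right) - 63 = 99 - 63 = 36$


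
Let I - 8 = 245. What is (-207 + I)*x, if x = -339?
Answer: -15594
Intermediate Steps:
I = 253 (I = 8 + 245 = 253)
(-207 + I)*x = (-207 + 253)*(-339) = 46*(-339) = -15594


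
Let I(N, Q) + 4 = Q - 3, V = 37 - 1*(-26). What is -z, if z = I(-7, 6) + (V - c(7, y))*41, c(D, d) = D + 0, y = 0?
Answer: -2295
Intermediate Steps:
V = 63 (V = 37 + 26 = 63)
c(D, d) = D
I(N, Q) = -7 + Q (I(N, Q) = -4 + (Q - 3) = -4 + (-3 + Q) = -7 + Q)
z = 2295 (z = (-7 + 6) + (63 - 1*7)*41 = -1 + (63 - 7)*41 = -1 + 56*41 = -1 + 2296 = 2295)
-z = -1*2295 = -2295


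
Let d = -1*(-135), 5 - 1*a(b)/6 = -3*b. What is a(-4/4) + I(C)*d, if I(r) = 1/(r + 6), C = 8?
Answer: 303/14 ≈ 21.643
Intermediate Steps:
a(b) = 30 + 18*b (a(b) = 30 - (-18)*b = 30 + 18*b)
d = 135
I(r) = 1/(6 + r)
a(-4/4) + I(C)*d = (30 + 18*(-4/4)) + 135/(6 + 8) = (30 + 18*(-4*¼)) + 135/14 = (30 + 18*(-1)) + (1/14)*135 = (30 - 18) + 135/14 = 12 + 135/14 = 303/14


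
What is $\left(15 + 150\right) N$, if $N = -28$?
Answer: $-4620$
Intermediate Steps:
$\left(15 + 150\right) N = \left(15 + 150\right) \left(-28\right) = 165 \left(-28\right) = -4620$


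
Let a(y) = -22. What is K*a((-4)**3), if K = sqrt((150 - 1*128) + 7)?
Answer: -22*sqrt(29) ≈ -118.47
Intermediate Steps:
K = sqrt(29) (K = sqrt((150 - 128) + 7) = sqrt(22 + 7) = sqrt(29) ≈ 5.3852)
K*a((-4)**3) = sqrt(29)*(-22) = -22*sqrt(29)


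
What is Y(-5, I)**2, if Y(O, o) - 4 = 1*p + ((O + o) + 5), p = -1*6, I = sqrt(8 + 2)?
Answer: (-2 + sqrt(10))**2 ≈ 1.3509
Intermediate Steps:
I = sqrt(10) ≈ 3.1623
p = -6
Y(O, o) = 3 + O + o (Y(O, o) = 4 + (1*(-6) + ((O + o) + 5)) = 4 + (-6 + (5 + O + o)) = 4 + (-1 + O + o) = 3 + O + o)
Y(-5, I)**2 = (3 - 5 + sqrt(10))**2 = (-2 + sqrt(10))**2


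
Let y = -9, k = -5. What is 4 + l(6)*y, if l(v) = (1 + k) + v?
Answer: -14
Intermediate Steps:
l(v) = -4 + v (l(v) = (1 - 5) + v = -4 + v)
4 + l(6)*y = 4 + (-4 + 6)*(-9) = 4 + 2*(-9) = 4 - 18 = -14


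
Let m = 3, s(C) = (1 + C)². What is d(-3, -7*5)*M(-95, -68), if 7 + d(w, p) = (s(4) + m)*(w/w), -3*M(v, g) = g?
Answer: 476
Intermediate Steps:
M(v, g) = -g/3
d(w, p) = 21 (d(w, p) = -7 + ((1 + 4)² + 3)*(w/w) = -7 + (5² + 3)*1 = -7 + (25 + 3)*1 = -7 + 28*1 = -7 + 28 = 21)
d(-3, -7*5)*M(-95, -68) = 21*(-⅓*(-68)) = 21*(68/3) = 476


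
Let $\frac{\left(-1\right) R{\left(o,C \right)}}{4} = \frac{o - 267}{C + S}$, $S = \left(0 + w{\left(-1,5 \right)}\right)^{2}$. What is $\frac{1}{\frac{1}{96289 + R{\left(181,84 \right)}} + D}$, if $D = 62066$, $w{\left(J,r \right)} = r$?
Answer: $\frac{10495845}{651435115879} \approx 1.6112 \cdot 10^{-5}$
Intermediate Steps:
$S = 25$ ($S = \left(0 + 5\right)^{2} = 5^{2} = 25$)
$R{\left(o,C \right)} = - \frac{4 \left(-267 + o\right)}{25 + C}$ ($R{\left(o,C \right)} = - 4 \frac{o - 267}{C + 25} = - 4 \frac{-267 + o}{25 + C} = - \frac{4 \left(-267 + o\right)}{25 + C}$)
$\frac{1}{\frac{1}{96289 + R{\left(181,84 \right)}} + D} = \frac{1}{\frac{1}{96289 + \frac{4 \left(267 - 181\right)}{25 + 84}} + 62066} = \frac{1}{\frac{1}{96289 + \frac{4 \left(267 - 181\right)}{109}} + 62066} = \frac{1}{\frac{1}{96289 + 4 \cdot \frac{1}{109} \cdot 86} + 62066} = \frac{1}{\frac{1}{96289 + \frac{344}{109}} + 62066} = \frac{1}{\frac{1}{\frac{10495845}{109}} + 62066} = \frac{1}{\frac{109}{10495845} + 62066} = \frac{1}{\frac{651435115879}{10495845}} = \frac{10495845}{651435115879}$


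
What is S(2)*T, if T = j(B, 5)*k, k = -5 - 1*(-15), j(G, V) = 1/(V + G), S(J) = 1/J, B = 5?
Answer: 1/2 ≈ 0.50000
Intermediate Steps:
S(J) = 1/J
j(G, V) = 1/(G + V)
k = 10 (k = -5 + 15 = 10)
T = 1 (T = 10/(5 + 5) = 10/10 = (1/10)*10 = 1)
S(2)*T = 1/2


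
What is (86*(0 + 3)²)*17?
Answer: 13158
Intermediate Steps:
(86*(0 + 3)²)*17 = (86*3²)*17 = (86*9)*17 = 774*17 = 13158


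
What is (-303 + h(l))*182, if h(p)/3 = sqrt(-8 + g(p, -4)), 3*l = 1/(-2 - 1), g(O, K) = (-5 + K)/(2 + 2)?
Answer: -55146 + 273*I*sqrt(41) ≈ -55146.0 + 1748.1*I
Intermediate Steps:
g(O, K) = -5/4 + K/4 (g(O, K) = (-5 + K)/4 = (-5 + K)*(1/4) = -5/4 + K/4)
l = -1/9 (l = 1/(3*(-2 - 1)) = (1/3)/(-3) = (1/3)*(-1/3) = -1/9 ≈ -0.11111)
h(p) = 3*I*sqrt(41)/2 (h(p) = 3*sqrt(-8 + (-5/4 + (1/4)*(-4))) = 3*sqrt(-8 + (-5/4 - 1)) = 3*sqrt(-8 - 9/4) = 3*sqrt(-41/4) = 3*(I*sqrt(41)/2) = 3*I*sqrt(41)/2)
(-303 + h(l))*182 = (-303 + 3*I*sqrt(41)/2)*182 = -55146 + 273*I*sqrt(41)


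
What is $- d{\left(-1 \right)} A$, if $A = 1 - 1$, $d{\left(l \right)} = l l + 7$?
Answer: $0$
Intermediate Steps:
$d{\left(l \right)} = 7 + l^{2}$ ($d{\left(l \right)} = l^{2} + 7 = 7 + l^{2}$)
$A = 0$ ($A = 1 - 1 = 0$)
$- d{\left(-1 \right)} A = - \left(7 + \left(-1\right)^{2}\right) 0 = - \left(7 + 1\right) 0 = - 8 \cdot 0 = \left(-1\right) 0 = 0$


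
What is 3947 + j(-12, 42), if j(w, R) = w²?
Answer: 4091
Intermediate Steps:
3947 + j(-12, 42) = 3947 + (-12)² = 3947 + 144 = 4091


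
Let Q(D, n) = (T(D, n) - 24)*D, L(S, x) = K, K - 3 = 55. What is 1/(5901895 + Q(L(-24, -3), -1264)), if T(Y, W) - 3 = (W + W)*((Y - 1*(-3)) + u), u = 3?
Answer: -1/3483259 ≈ -2.8709e-7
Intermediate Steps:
K = 58 (K = 3 + 55 = 58)
L(S, x) = 58
T(Y, W) = 3 + 2*W*(6 + Y) (T(Y, W) = 3 + (W + W)*((Y - 1*(-3)) + 3) = 3 + (2*W)*((Y + 3) + 3) = 3 + (2*W)*((3 + Y) + 3) = 3 + (2*W)*(6 + Y) = 3 + 2*W*(6 + Y))
Q(D, n) = D*(-21 + 12*n + 2*D*n) (Q(D, n) = ((3 + 12*n + 2*n*D) - 24)*D = ((3 + 12*n + 2*D*n) - 24)*D = (-21 + 12*n + 2*D*n)*D = D*(-21 + 12*n + 2*D*n))
1/(5901895 + Q(L(-24, -3), -1264)) = 1/(5901895 + 58*(-21 + 12*(-1264) + 2*58*(-1264))) = 1/(5901895 + 58*(-21 - 15168 - 146624)) = 1/(5901895 + 58*(-161813)) = 1/(5901895 - 9385154) = 1/(-3483259) = -1/3483259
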